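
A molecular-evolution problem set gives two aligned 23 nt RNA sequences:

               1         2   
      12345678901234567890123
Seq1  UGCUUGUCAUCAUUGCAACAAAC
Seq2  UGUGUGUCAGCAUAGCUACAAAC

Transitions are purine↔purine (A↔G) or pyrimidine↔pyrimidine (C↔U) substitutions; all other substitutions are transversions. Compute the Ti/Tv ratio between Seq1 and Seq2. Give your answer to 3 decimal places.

The sequences differ at positions 3 (C/U, transition), 4 (U/G, transversion), 10 (U/G, transversion), 14 (U/A, transversion), 17 (A/U, transversion).
Of the 5 differences, 1 transition and 4 transversions, so Ti/Tv = 1/4 = 0.250.

0.250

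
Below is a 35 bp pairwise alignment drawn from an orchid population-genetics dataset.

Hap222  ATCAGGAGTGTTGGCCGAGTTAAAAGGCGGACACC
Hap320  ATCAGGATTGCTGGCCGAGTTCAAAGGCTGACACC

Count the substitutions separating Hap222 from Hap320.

The sequences differ at positions 8 (G/T), 11 (T/C), 22 (A/C), 29 (G/T).
That gives 4 mismatches out of 35 aligned sites, so the Hamming distance is 4.

4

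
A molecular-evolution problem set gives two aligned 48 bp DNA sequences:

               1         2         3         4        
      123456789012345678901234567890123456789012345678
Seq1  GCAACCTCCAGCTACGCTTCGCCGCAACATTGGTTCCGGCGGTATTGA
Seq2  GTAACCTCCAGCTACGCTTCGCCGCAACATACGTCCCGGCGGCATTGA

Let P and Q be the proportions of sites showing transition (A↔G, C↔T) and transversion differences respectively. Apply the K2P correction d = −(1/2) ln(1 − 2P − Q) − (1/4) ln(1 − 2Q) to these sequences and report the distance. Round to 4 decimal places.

0.1129

Differing sites — 2:C/T (Ti); 31:T/A (Tv); 32:G/C (Tv); 35:T/C (Ti); 43:T/C (Ti).
Of the 5 differences, 3 transitions and 2 transversions over 48 sites: P = 3/48 = 0.062500, Q = 2/48 = 0.041667.
d = −0.5·ln(0.833333) − 0.25·ln(0.916666) = −0.5·(-0.182322) − 0.25·(-0.087012) = 0.1129.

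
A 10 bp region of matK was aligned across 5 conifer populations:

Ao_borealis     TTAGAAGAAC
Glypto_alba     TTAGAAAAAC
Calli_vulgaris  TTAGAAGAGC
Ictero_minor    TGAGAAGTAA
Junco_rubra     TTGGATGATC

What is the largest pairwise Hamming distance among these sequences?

6

Pairwise Hamming distances:
  Ao_borealis vs Glypto_alba: 1
  Ao_borealis vs Calli_vulgaris: 1
  Ao_borealis vs Ictero_minor: 3
  Ao_borealis vs Junco_rubra: 3
  Glypto_alba vs Calli_vulgaris: 2
  Glypto_alba vs Ictero_minor: 4
  Glypto_alba vs Junco_rubra: 4
  Calli_vulgaris vs Ictero_minor: 4
  Calli_vulgaris vs Junco_rubra: 3
  Ictero_minor vs Junco_rubra: 6
The largest is 6, between Ictero_minor and Junco_rubra.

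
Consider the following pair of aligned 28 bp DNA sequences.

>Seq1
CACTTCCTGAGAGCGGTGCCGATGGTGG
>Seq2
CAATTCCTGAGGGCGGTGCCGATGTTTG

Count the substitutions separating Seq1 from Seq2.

Differing sites — 3:C/A; 12:A/G; 25:G/T; 27:G/T.
That gives 4 mismatches out of 28 aligned sites, so the Hamming distance is 4.

4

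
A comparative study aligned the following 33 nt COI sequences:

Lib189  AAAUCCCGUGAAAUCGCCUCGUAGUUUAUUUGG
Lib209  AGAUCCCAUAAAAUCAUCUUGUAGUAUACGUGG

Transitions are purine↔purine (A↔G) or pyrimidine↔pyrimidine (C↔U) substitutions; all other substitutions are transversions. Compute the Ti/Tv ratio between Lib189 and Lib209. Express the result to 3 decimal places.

The sequences differ at positions 2 (A/G, transition), 8 (G/A, transition), 10 (G/A, transition), 16 (G/A, transition), 17 (C/U, transition), 20 (C/U, transition), 26 (U/A, transversion), 29 (U/C, transition), 30 (U/G, transversion).
Of the 9 differences, 7 transitions and 2 transversions, so Ti/Tv = 7/2 = 3.500.

3.500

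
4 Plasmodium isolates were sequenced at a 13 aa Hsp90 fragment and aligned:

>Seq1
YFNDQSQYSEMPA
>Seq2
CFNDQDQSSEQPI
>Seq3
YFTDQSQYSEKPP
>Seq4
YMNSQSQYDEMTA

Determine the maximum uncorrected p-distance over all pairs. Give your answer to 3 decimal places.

Pairwise Hamming distances:
  Seq1 vs Seq2: 5
  Seq1 vs Seq3: 3
  Seq1 vs Seq4: 4
  Seq2 vs Seq3: 6
  Seq2 vs Seq4: 9
  Seq3 vs Seq4: 7
The largest is 9 mismatches, between Seq2 and Seq4; p = 9/13 = 0.692.

0.692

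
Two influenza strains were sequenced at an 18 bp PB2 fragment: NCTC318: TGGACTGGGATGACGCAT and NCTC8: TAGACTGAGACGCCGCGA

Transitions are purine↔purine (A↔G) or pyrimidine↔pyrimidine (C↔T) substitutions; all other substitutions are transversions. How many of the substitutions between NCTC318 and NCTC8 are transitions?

4

Mismatches occur at site 2 (G→A, transition), site 8 (G→A, transition), site 11 (T→C, transition), site 13 (A→C, transversion), site 17 (A→G, transition), site 18 (T→A, transversion).
Of the 6 differences, 4 transitions and 2 transversions, so the answer is 4.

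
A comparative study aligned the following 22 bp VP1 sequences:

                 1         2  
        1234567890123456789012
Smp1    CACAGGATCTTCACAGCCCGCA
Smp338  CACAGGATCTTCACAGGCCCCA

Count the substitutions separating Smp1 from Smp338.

2

Mismatches occur at site 17 (C/G), site 20 (G/C).
That gives 2 mismatches out of 22 aligned sites, so the Hamming distance is 2.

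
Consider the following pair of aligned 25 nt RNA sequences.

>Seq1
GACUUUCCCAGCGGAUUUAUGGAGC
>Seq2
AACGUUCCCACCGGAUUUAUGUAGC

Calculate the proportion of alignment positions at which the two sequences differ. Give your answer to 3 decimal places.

0.160

Mismatches occur at site 1 (G/A), site 4 (U/G), site 11 (G/C), site 22 (G/U).
There are 4 differences over 25 sites, so p = 4/25 = 0.160.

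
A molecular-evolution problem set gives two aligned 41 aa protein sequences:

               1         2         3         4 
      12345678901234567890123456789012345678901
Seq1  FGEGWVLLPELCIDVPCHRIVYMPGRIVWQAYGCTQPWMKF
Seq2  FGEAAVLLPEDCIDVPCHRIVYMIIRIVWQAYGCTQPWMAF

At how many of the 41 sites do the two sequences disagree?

6

Differing sites — 4:G/A; 5:W/A; 11:L/D; 24:P/I; 25:G/I; 40:K/A.
That gives 6 mismatches out of 41 aligned sites, so the Hamming distance is 6.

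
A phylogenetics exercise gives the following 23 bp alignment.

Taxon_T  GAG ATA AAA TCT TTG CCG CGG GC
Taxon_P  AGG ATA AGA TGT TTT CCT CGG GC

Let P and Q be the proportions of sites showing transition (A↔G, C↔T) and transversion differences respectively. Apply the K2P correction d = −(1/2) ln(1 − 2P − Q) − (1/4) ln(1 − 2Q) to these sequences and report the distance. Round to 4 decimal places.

Mismatches occur at site 1 (G↔A, transition), site 2 (A↔G, transition), site 8 (A↔G, transition), site 11 (C↔G, transversion), site 15 (G↔T, transversion), site 18 (G↔T, transversion).
Of the 6 differences, 3 transitions and 3 transversions over 23 sites: P = 3/23 = 0.130435, Q = 3/23 = 0.130435.
d = −0.5·ln(0.608695) − 0.25·ln(0.739130) = −0.5·(-0.496438) − 0.25·(-0.302281) = 0.3238.

0.3238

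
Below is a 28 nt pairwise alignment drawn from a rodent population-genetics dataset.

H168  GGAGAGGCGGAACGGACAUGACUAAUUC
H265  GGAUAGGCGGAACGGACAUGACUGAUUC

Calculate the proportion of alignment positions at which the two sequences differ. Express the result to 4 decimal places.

0.0714

Differing sites — 4:G/U; 24:A/G.
There are 2 differences over 28 sites, so p = 2/28 = 0.0714.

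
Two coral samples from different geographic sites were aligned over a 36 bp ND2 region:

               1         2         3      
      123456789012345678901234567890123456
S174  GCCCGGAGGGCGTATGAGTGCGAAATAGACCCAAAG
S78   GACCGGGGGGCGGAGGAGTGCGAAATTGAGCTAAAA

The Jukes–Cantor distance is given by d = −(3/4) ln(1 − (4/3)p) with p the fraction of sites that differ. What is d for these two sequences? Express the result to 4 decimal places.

0.2635

Differing sites — 2:C/A; 7:A/G; 13:T/G; 15:T/G; 27:A/T; 30:C/G; 32:C/T; 36:G/A.
p = 8/36 = 0.222222.
d = −0.75 · ln(1 − (4/3)·0.222222) = −0.75 · ln(0.703704) = −0.75 · (-0.351397) = 0.2635.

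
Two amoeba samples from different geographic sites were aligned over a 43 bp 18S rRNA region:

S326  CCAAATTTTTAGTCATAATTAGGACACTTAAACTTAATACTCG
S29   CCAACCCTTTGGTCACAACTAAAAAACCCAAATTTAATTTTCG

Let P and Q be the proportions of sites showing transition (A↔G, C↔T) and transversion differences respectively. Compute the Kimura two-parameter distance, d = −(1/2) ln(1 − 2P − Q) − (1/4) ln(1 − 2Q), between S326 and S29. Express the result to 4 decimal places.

0.4730

Mismatches occur at site 5 (A/C, transversion), site 6 (T/C, transition), site 7 (T/C, transition), site 11 (A/G, transition), site 16 (T/C, transition), site 19 (T/C, transition), site 22 (G/A, transition), site 23 (G/A, transition), site 25 (C/A, transversion), site 28 (T/C, transition), site 29 (T/C, transition), site 33 (C/T, transition), site 39 (A/T, transversion), site 40 (C/T, transition).
Of the 14 differences, 11 transitions and 3 transversions over 43 sites: P = 11/43 = 0.255814, Q = 3/43 = 0.069767.
d = −0.5·ln(0.418605) − 0.25·ln(0.860466) = −0.5·(-0.870828) − 0.25·(-0.150281) = 0.4730.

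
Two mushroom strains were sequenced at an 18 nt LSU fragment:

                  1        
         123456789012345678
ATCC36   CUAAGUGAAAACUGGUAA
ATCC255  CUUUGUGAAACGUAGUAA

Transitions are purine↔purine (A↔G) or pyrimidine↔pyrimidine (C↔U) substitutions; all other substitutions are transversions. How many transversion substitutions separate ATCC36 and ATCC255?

The sequences differ at positions 3 (A/U, transversion), 4 (A/U, transversion), 11 (A/C, transversion), 12 (C/G, transversion), 14 (G/A, transition).
Of the 5 differences, 1 transition and 4 transversions, so the answer is 4.

4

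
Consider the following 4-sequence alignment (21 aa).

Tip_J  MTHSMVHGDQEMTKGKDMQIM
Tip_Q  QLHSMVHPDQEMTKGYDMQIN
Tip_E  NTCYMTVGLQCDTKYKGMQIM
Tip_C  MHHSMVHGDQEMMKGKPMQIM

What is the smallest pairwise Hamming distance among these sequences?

3

Pairwise Hamming distances:
  Tip_J vs Tip_Q: 5
  Tip_J vs Tip_E: 10
  Tip_J vs Tip_C: 3
  Tip_Q vs Tip_E: 14
  Tip_Q vs Tip_C: 7
  Tip_E vs Tip_C: 12
The smallest is 3, between Tip_J and Tip_C.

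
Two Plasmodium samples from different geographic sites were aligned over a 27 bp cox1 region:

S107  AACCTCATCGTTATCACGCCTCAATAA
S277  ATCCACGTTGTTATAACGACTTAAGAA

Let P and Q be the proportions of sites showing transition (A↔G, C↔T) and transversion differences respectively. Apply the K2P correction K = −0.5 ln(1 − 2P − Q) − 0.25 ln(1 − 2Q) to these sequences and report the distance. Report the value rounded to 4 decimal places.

Mismatches occur at site 2 (A↔T, transversion), site 5 (T↔A, transversion), site 7 (A↔G, transition), site 9 (C↔T, transition), site 15 (C↔A, transversion), site 19 (C↔A, transversion), site 22 (C↔T, transition), site 25 (T↔G, transversion).
Of the 8 differences, 3 transitions and 5 transversions over 27 sites: P = 3/27 = 0.111111, Q = 5/27 = 0.185185.
d = −0.5·ln(0.592593) − 0.25·ln(0.629630) = −0.5·(-0.523247) − 0.25·(-0.462623) = 0.3773.

0.3773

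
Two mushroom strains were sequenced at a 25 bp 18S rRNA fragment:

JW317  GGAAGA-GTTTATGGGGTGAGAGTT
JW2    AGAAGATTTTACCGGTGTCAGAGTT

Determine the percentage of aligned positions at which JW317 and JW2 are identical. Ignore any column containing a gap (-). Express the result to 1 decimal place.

Excluding the 1 gap column leaves 24 comparable sites.
The sequences differ at positions 1 (G/A), 8 (G/T), 11 (T/A), 12 (A/C), 13 (T/C), 16 (G/T), 19 (G/C).
17 of the 24 comparable sites match, so the percent identity is 17/24 × 100 = 70.8%.

70.8%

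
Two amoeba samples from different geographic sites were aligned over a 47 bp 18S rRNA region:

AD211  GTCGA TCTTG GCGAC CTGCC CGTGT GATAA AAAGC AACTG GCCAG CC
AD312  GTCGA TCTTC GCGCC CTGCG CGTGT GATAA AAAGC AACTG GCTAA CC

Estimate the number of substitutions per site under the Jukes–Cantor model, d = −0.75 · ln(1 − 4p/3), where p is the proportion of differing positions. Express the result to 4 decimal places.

0.1147

Mismatches occur at site 10 (G→C), site 14 (A→C), site 20 (C→G), site 43 (C→T), site 45 (G→A).
p = 5/47 = 0.106383.
d = −0.75 · ln(1 − (4/3)·0.106383) = −0.75 · ln(0.858156) = −0.75 · (-0.152969) = 0.1147.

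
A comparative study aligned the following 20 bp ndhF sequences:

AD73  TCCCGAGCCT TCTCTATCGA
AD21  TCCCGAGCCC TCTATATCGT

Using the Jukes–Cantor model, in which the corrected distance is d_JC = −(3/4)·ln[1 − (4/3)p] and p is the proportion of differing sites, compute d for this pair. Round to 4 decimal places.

Mismatches occur at site 10 (T↔C), site 14 (C↔A), site 20 (A↔T).
p = 3/20 = 0.150000.
d = −0.75 · ln(1 − (4/3)·0.150000) = −0.75 · ln(0.800000) = −0.75 · (-0.223144) = 0.1674.

0.1674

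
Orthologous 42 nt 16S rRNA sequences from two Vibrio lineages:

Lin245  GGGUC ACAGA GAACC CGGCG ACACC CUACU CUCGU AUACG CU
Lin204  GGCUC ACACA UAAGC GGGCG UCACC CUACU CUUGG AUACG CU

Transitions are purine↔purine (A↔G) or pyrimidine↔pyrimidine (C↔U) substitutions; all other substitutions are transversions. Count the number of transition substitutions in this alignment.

1

Mismatches occur at site 3 (G/C, transversion), site 9 (G/C, transversion), site 11 (G/U, transversion), site 14 (C/G, transversion), site 16 (C/G, transversion), site 21 (A/U, transversion), site 33 (C/U, transition), site 35 (U/G, transversion).
Of the 8 differences, 1 transition and 7 transversions, so the answer is 1.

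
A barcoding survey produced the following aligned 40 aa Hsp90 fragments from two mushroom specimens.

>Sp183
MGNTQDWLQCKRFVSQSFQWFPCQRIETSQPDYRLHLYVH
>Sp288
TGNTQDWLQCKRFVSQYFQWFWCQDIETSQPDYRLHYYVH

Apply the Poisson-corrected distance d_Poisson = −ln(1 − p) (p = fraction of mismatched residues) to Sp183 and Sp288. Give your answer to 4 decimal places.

Mismatches occur at site 1 (M/T), site 17 (S/Y), site 22 (P/W), site 25 (R/D), site 37 (L/Y).
p = 5/40 = 0.125000.
d = −ln(1 − 0.125000) = −ln(0.875000) = 0.1335.

0.1335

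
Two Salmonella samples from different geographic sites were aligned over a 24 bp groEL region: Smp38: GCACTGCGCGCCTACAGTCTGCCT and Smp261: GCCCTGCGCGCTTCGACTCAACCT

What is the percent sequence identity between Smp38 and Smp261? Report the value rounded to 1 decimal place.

Differing sites — 3:A/C; 12:C/T; 14:A/C; 15:C/G; 17:G/C; 20:T/A; 21:G/A.
17 of the 24 sites match, so the percent identity is 17/24 × 100 = 70.8%.

70.8%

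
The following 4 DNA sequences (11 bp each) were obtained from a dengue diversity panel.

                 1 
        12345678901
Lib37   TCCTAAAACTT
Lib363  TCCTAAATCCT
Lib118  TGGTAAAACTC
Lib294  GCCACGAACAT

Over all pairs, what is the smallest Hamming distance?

Pairwise Hamming distances:
  Lib37 vs Lib363: 2
  Lib37 vs Lib118: 3
  Lib37 vs Lib294: 5
  Lib363 vs Lib118: 5
  Lib363 vs Lib294: 6
  Lib118 vs Lib294: 8
The smallest is 2, between Lib37 and Lib363.

2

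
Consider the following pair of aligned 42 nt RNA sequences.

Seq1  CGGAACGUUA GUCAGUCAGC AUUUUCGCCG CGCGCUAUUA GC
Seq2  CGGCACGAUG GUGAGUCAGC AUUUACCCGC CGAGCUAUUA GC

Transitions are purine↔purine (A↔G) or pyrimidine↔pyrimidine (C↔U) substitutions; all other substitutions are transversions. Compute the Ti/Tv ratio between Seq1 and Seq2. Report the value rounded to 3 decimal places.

0.125

The sequences differ at positions 4 (A/C, transversion), 8 (U/A, transversion), 10 (A/G, transition), 13 (C/G, transversion), 25 (U/A, transversion), 27 (G/C, transversion), 29 (C/G, transversion), 30 (G/C, transversion), 33 (C/A, transversion).
Of the 9 differences, 1 transition and 8 transversions, so Ti/Tv = 1/8 = 0.125.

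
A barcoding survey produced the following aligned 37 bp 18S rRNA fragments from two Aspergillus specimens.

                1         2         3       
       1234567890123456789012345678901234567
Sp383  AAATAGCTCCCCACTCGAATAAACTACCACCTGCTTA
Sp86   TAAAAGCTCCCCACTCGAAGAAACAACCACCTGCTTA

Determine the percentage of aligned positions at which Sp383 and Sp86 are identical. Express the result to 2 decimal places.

Mismatches occur at site 1 (A→T), site 4 (T→A), site 20 (T→G), site 25 (T→A).
33 of the 37 sites match, so the percent identity is 33/37 × 100 = 89.19%.

89.19%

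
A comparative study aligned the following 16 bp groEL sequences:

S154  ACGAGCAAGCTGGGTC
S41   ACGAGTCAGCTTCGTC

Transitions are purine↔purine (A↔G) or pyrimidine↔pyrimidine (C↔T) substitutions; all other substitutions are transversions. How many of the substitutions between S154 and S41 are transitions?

Differing sites — 6:C/T (Ti); 7:A/C (Tv); 12:G/T (Tv); 13:G/C (Tv).
Of the 4 differences, 1 transition and 3 transversions, so the answer is 1.

1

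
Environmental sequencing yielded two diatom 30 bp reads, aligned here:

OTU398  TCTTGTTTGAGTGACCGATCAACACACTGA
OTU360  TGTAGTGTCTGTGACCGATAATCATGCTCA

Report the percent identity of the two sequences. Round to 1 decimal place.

The sequences differ at positions 2 (C/G), 4 (T/A), 7 (T/G), 9 (G/C), 10 (A/T), 20 (C/A), 22 (A/T), 25 (C/T), 26 (A/G), 29 (G/C).
20 of the 30 sites match, so the percent identity is 20/30 × 100 = 66.7%.

66.7%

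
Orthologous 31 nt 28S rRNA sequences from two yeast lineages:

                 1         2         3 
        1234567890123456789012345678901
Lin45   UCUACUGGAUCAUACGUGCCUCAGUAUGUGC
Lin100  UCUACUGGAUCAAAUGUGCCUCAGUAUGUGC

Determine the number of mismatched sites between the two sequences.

The sequences differ at positions 13 (U/A), 15 (C/U).
That gives 2 mismatches out of 31 aligned sites, so the Hamming distance is 2.

2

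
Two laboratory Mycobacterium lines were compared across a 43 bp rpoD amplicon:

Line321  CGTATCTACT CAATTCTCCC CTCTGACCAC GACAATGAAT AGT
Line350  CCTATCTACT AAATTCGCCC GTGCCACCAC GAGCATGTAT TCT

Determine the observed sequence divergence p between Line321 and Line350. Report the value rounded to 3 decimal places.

0.279

The sequences differ at positions 2 (G/C), 11 (C/A), 17 (T/G), 21 (C/G), 23 (C/G), 24 (T/C), 25 (G/C), 33 (C/G), 34 (A/C), 38 (A/T), 41 (A/T), 42 (G/C).
There are 12 differences over 43 sites, so p = 12/43 = 0.279.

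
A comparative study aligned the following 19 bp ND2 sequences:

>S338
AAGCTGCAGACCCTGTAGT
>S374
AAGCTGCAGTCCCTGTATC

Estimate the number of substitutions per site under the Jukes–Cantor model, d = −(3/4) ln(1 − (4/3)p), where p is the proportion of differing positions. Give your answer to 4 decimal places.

The sequences differ at positions 10 (A/T), 18 (G/T), 19 (T/C).
p = 3/19 = 0.157895.
d = −0.75 · ln(1 − (4/3)·0.157895) = −0.75 · ln(0.789473) = −0.75 · (-0.236390) = 0.1773.

0.1773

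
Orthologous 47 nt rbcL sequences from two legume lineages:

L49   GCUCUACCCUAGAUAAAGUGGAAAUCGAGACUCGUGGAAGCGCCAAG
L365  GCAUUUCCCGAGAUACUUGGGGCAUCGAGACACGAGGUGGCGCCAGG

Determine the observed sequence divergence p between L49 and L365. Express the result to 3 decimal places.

The sequences differ at positions 3 (U/A), 4 (C/U), 6 (A/U), 10 (U/G), 16 (A/C), 17 (A/U), 18 (G/U), 19 (U/G), 22 (A/G), 23 (A/C), 32 (U/A), 35 (U/A), 38 (A/U), 39 (A/G), 46 (A/G).
There are 15 differences over 47 sites, so p = 15/47 = 0.319.

0.319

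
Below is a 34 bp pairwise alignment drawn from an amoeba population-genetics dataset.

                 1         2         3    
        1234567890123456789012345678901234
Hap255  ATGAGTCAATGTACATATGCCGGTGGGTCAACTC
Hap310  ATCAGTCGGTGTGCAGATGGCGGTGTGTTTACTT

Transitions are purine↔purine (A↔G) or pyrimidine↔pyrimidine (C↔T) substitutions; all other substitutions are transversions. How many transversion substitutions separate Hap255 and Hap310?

5

Mismatches occur at site 3 (G/C, transversion), site 8 (A/G, transition), site 9 (A/G, transition), site 13 (A/G, transition), site 16 (T/G, transversion), site 20 (C/G, transversion), site 26 (G/T, transversion), site 29 (C/T, transition), site 30 (A/T, transversion), site 34 (C/T, transition).
Of the 10 differences, 5 transitions and 5 transversions, so the answer is 5.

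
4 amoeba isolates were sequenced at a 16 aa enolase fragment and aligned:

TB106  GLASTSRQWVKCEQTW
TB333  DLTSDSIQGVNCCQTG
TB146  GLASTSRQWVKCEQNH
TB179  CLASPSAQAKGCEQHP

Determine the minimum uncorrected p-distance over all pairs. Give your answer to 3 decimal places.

Pairwise Hamming distances:
  TB106 vs TB333: 8
  TB106 vs TB146: 2
  TB106 vs TB179: 8
  TB333 vs TB146: 9
  TB333 vs TB179: 10
  TB146 vs TB179: 8
The smallest is 2 mismatches, between TB106 and TB146; p = 2/16 = 0.125.

0.125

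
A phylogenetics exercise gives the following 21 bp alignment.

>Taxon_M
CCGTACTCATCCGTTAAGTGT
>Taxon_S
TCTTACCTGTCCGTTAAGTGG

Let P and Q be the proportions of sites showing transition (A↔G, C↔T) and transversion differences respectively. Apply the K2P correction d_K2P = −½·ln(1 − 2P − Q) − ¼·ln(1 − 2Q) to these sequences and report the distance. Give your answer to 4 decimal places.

Mismatches occur at site 1 (C/T, transition), site 3 (G/T, transversion), site 7 (T/C, transition), site 8 (C/T, transition), site 9 (A/G, transition), site 21 (T/G, transversion).
Of the 6 differences, 4 transitions and 2 transversions over 21 sites: P = 4/21 = 0.190476, Q = 2/21 = 0.095238.
d = −0.5·ln(0.523810) − 0.25·ln(0.809524) = −0.5·(-0.646626) − 0.25·(-0.211309) = 0.3761.

0.3761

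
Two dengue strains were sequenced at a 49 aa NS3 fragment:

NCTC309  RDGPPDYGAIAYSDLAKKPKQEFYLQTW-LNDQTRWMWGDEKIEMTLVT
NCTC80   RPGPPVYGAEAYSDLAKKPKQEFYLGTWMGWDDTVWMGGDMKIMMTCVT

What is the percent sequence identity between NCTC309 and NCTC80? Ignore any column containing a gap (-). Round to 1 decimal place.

Excluding the 1 gap column leaves 48 comparable sites.
The sequences differ at positions 2 (D/P), 6 (D/V), 10 (I/E), 26 (Q/G), 30 (L/G), 31 (N/W), 33 (Q/D), 35 (R/V), 38 (W/G), 41 (E/M), 44 (E/M), 47 (L/C).
36 of the 48 comparable sites match, so the percent identity is 36/48 × 100 = 75.0%.

75.0%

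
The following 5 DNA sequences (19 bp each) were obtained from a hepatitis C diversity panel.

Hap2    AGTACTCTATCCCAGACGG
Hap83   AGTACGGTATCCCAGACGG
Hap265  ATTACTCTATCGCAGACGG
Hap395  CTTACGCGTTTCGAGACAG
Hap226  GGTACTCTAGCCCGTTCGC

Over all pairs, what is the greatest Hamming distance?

13

Pairwise Hamming distances:
  Hap2 vs Hap83: 2
  Hap2 vs Hap265: 2
  Hap2 vs Hap395: 8
  Hap2 vs Hap226: 6
  Hap83 vs Hap265: 4
  Hap83 vs Hap395: 8
  Hap83 vs Hap226: 8
  Hap265 vs Hap395: 8
  Hap265 vs Hap226: 8
  Hap395 vs Hap226: 13
The largest is 13, between Hap395 and Hap226.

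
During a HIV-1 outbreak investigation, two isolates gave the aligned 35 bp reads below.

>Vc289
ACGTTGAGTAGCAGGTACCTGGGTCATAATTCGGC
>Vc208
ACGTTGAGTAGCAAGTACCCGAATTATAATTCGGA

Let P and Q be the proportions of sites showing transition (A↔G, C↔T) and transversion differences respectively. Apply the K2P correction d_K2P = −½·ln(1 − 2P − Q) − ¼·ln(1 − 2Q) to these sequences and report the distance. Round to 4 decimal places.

Differing sites — 14:G/A (Ti); 20:T/C (Ti); 22:G/A (Ti); 23:G/A (Ti); 25:C/T (Ti); 35:C/A (Tv).
Of the 6 differences, 5 transitions and 1 transversion over 35 sites: P = 5/35 = 0.142857, Q = 1/35 = 0.028571.
d = −0.5·ln(0.685715) − 0.25·ln(0.942858) = −0.5·(-0.377293) − 0.25·(-0.058840) = 0.2034.

0.2034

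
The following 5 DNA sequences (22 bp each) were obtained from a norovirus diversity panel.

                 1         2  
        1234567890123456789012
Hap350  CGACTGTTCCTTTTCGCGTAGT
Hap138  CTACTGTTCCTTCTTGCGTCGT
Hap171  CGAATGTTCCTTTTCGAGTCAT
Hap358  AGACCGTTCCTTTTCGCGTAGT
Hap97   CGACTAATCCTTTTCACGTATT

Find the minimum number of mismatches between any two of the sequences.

2

Pairwise Hamming distances:
  Hap350 vs Hap138: 4
  Hap350 vs Hap171: 4
  Hap350 vs Hap358: 2
  Hap350 vs Hap97: 4
  Hap138 vs Hap171: 6
  Hap138 vs Hap358: 6
  Hap138 vs Hap97: 8
  Hap171 vs Hap358: 6
  Hap171 vs Hap97: 7
  Hap358 vs Hap97: 6
The smallest is 2, between Hap350 and Hap358.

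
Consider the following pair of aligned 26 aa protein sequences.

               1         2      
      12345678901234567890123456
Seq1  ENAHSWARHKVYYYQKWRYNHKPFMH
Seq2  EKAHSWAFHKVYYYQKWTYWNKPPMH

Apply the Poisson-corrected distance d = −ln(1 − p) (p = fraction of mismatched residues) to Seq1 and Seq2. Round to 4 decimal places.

The sequences differ at positions 2 (N/K), 8 (R/F), 18 (R/T), 20 (N/W), 21 (H/N), 24 (F/P).
p = 6/26 = 0.230769.
d = −ln(1 − 0.230769) = −ln(0.769231) = 0.2624.

0.2624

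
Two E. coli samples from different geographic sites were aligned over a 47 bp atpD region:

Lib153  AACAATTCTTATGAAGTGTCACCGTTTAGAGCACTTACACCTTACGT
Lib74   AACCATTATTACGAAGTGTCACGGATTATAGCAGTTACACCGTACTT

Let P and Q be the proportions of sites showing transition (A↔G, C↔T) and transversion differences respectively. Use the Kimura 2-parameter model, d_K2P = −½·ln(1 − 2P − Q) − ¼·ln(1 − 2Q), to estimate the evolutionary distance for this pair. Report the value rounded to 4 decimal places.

0.2237

The sequences differ at positions 4 (A/C, transversion), 8 (C/A, transversion), 12 (T/C, transition), 23 (C/G, transversion), 25 (T/A, transversion), 29 (G/T, transversion), 34 (C/G, transversion), 42 (T/G, transversion), 46 (G/T, transversion).
Of the 9 differences, 1 transition and 8 transversions over 47 sites: P = 1/47 = 0.021277, Q = 8/47 = 0.170213.
d = −0.5·ln(0.787233) − 0.25·ln(0.659574) = −0.5·(-0.239231) − 0.25·(-0.416161) = 0.2237.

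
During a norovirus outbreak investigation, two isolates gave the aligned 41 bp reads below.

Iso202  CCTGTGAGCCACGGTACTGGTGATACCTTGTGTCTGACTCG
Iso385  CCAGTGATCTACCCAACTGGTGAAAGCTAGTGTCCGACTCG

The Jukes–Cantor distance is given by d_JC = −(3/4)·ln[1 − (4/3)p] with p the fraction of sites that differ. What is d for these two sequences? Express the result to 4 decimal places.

The sequences differ at positions 3 (T/A), 8 (G/T), 10 (C/T), 13 (G/C), 14 (G/C), 15 (T/A), 24 (T/A), 26 (C/G), 29 (T/A), 35 (T/C).
p = 10/41 = 0.243902.
d = −0.75 · ln(1 − (4/3)·0.243902) = −0.75 · ln(0.674797) = −0.75 · (-0.393343) = 0.2950.

0.2950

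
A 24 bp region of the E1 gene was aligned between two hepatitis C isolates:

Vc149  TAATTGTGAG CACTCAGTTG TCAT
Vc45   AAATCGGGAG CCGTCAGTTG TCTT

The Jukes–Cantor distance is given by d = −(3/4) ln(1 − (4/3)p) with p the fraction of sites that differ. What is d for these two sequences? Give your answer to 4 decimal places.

0.3041

Mismatches occur at site 1 (T→A), site 5 (T→C), site 7 (T→G), site 12 (A→C), site 13 (C→G), site 23 (A→T).
p = 6/24 = 0.250000.
d = −0.75 · ln(1 − (4/3)·0.250000) = −0.75 · ln(0.666667) = −0.75 · (-0.405465) = 0.3041.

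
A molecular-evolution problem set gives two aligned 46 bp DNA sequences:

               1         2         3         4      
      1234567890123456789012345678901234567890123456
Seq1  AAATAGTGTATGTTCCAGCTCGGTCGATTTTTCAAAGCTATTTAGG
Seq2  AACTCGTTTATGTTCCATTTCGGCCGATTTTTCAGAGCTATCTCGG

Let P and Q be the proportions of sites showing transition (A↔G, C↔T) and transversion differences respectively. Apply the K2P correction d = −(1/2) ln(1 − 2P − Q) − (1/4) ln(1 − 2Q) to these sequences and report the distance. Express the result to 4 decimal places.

0.2273

The sequences differ at positions 3 (A/C, transversion), 5 (A/C, transversion), 8 (G/T, transversion), 18 (G/T, transversion), 19 (C/T, transition), 24 (T/C, transition), 35 (A/G, transition), 42 (T/C, transition), 44 (A/C, transversion).
Of the 9 differences, 4 transitions and 5 transversions over 46 sites: P = 4/46 = 0.086957, Q = 5/46 = 0.108696.
d = −0.5·ln(0.717390) − 0.25·ln(0.782608) = −0.5·(-0.332136) − 0.25·(-0.245123) = 0.2273.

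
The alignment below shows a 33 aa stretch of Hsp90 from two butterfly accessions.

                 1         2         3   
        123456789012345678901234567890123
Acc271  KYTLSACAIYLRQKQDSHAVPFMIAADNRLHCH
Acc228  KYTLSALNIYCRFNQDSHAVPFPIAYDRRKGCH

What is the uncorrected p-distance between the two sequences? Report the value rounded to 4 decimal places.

Differing sites — 7:C/L; 8:A/N; 11:L/C; 13:Q/F; 14:K/N; 23:M/P; 26:A/Y; 28:N/R; 30:L/K; 31:H/G.
There are 10 differences over 33 sites, so p = 10/33 = 0.3030.

0.3030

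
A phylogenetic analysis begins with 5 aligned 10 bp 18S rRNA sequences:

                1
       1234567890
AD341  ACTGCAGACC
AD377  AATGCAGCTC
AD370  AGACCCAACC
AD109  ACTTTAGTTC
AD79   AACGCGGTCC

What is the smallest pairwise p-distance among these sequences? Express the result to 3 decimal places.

0.300

Pairwise Hamming distances:
  AD341 vs AD377: 3
  AD341 vs AD370: 5
  AD341 vs AD109: 4
  AD341 vs AD79: 4
  AD377 vs AD370: 7
  AD377 vs AD109: 4
  AD377 vs AD79: 4
  AD370 vs AD109: 8
  AD370 vs AD79: 6
  AD109 vs AD79: 6
The smallest is 3 mismatches, between AD341 and AD377; p = 3/10 = 0.300.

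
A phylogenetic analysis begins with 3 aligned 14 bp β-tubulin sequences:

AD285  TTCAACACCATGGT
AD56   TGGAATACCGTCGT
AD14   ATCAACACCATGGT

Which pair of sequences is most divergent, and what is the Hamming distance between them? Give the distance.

Pairwise Hamming distances:
  AD285 vs AD56: 5
  AD285 vs AD14: 1
  AD56 vs AD14: 6
The largest is 6, between AD56 and AD14.

6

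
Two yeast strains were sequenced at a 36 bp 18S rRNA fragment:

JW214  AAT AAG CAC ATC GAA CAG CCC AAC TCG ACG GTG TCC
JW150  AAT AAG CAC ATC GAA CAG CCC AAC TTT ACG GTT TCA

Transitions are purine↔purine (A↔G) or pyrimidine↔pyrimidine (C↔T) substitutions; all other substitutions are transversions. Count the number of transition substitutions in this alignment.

Mismatches occur at site 26 (C↔T, transition), site 27 (G↔T, transversion), site 33 (G↔T, transversion), site 36 (C↔A, transversion).
Of the 4 differences, 1 transition and 3 transversions, so the answer is 1.

1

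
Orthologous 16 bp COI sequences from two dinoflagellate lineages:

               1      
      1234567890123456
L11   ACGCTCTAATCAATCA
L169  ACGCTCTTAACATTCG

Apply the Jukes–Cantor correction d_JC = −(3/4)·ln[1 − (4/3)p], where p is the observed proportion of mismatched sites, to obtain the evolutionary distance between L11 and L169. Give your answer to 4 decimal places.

The sequences differ at positions 8 (A/T), 10 (T/A), 13 (A/T), 16 (A/G).
p = 4/16 = 0.250000.
d = −0.75 · ln(1 − (4/3)·0.250000) = −0.75 · ln(0.666667) = −0.75 · (-0.405465) = 0.3041.

0.3041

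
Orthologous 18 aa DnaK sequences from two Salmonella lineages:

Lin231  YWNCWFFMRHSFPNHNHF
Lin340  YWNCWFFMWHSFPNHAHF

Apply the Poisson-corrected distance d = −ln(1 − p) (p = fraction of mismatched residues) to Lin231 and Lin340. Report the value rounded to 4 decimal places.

0.1178

Differing sites — 9:R/W; 16:N/A.
p = 2/18 = 0.111111.
d = −ln(1 − 0.111111) = −ln(0.888889) = 0.1178.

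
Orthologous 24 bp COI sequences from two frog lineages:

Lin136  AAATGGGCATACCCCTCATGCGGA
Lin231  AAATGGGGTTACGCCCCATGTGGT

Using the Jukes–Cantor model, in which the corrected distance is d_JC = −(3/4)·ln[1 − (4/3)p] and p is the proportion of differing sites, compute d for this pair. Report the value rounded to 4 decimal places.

The sequences differ at positions 8 (C/G), 9 (A/T), 13 (C/G), 16 (T/C), 21 (C/T), 24 (A/T).
p = 6/24 = 0.250000.
d = −0.75 · ln(1 − (4/3)·0.250000) = −0.75 · ln(0.666667) = −0.75 · (-0.405465) = 0.3041.

0.3041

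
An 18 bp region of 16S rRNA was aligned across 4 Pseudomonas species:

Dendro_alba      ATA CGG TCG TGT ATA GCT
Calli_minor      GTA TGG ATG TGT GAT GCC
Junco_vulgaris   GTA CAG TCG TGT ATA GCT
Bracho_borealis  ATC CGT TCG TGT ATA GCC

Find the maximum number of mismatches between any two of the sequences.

Pairwise Hamming distances:
  Dendro_alba vs Calli_minor: 8
  Dendro_alba vs Junco_vulgaris: 2
  Dendro_alba vs Bracho_borealis: 3
  Calli_minor vs Junco_vulgaris: 8
  Calli_minor vs Bracho_borealis: 9
  Junco_vulgaris vs Bracho_borealis: 5
The largest is 9, between Calli_minor and Bracho_borealis.

9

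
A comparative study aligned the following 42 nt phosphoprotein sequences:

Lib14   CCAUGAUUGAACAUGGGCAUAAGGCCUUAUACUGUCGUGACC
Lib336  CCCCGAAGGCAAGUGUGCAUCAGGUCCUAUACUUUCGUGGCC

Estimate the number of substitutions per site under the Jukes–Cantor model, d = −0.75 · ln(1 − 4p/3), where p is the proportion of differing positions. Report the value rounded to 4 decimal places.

The sequences differ at positions 3 (A/C), 4 (U/C), 7 (U/A), 8 (U/G), 10 (A/C), 12 (C/A), 13 (A/G), 16 (G/U), 21 (A/C), 25 (C/U), 27 (U/C), 34 (G/U), 40 (A/G).
p = 13/42 = 0.309524.
d = −0.75 · ln(1 − (4/3)·0.309524) = −0.75 · ln(0.587301) = −0.75 · (-0.532218) = 0.3992.

0.3992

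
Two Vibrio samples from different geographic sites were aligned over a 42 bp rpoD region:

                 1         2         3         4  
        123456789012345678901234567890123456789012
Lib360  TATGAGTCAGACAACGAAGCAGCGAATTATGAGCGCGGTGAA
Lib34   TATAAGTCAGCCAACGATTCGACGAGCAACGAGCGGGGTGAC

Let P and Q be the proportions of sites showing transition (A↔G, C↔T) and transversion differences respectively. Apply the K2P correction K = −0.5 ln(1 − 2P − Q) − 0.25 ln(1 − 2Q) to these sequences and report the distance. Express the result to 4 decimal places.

0.3639

Differing sites — 4:G/A (Ti); 11:A/C (Tv); 18:A/T (Tv); 19:G/T (Tv); 21:A/G (Ti); 22:G/A (Ti); 26:A/G (Ti); 27:T/C (Ti); 28:T/A (Tv); 30:T/C (Ti); 36:C/G (Tv); 42:A/C (Tv).
Of the 12 differences, 6 transitions and 6 transversions over 42 sites: P = 6/42 = 0.142857, Q = 6/42 = 0.142857.
d = −0.5·ln(0.571429) − 0.25·ln(0.714286) = −0.5·(-0.559615) − 0.25·(-0.336472) = 0.3639.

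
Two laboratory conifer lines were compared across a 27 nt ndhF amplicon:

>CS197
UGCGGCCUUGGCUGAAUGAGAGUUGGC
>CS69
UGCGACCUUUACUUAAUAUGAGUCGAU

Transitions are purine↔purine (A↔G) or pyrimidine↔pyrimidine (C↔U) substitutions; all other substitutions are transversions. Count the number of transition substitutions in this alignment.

Mismatches occur at site 5 (G↔A, transition), site 10 (G↔U, transversion), site 11 (G↔A, transition), site 14 (G↔U, transversion), site 18 (G↔A, transition), site 19 (A↔U, transversion), site 24 (U↔C, transition), site 26 (G↔A, transition), site 27 (C↔U, transition).
Of the 9 differences, 6 transitions and 3 transversions, so the answer is 6.

6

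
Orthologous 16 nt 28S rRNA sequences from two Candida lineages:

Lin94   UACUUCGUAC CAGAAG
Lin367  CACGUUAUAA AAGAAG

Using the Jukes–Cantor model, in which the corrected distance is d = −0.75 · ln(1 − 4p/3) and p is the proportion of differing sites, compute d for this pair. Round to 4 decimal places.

The sequences differ at positions 1 (U/C), 4 (U/G), 6 (C/U), 7 (G/A), 10 (C/A), 11 (C/A).
p = 6/16 = 0.375000.
d = −0.75 · ln(1 − (4/3)·0.375000) = −0.75 · ln(0.500000) = −0.75 · (-0.693147) = 0.5199.

0.5199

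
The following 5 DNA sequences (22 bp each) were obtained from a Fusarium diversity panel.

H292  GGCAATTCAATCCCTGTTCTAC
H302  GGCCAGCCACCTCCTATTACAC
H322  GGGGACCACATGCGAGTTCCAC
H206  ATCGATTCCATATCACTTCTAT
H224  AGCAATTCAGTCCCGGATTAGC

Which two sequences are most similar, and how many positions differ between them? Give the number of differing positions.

7

Pairwise Hamming distances:
  H292 vs H302: 9
  H292 vs H322: 10
  H292 vs H206: 9
  H292 vs H224: 7
  H302 vs H322: 12
  H302 vs H206: 15
  H302 vs H224: 13
  H322 vs H206: 12
  H322 vs H224: 15
  H206 vs H224: 13
The smallest is 7, between H292 and H224.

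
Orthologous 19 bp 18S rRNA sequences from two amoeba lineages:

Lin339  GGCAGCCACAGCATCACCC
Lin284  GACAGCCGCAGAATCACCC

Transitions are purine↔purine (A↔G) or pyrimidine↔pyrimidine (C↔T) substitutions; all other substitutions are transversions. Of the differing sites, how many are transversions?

1

The sequences differ at positions 2 (G/A, transition), 8 (A/G, transition), 12 (C/A, transversion).
Of the 3 differences, 2 transitions and 1 transversion, so the answer is 1.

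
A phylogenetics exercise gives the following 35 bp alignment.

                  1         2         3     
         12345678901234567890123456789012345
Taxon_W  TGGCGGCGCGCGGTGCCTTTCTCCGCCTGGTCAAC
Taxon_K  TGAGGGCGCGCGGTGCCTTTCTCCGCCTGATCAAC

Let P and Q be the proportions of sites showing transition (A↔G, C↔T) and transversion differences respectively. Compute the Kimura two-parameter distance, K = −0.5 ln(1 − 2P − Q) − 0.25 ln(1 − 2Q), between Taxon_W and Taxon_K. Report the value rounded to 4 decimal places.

0.0918

Mismatches occur at site 3 (G↔A, transition), site 4 (C↔G, transversion), site 30 (G↔A, transition).
Of the 3 differences, 2 transitions and 1 transversion over 35 sites: P = 2/35 = 0.057143, Q = 1/35 = 0.028571.
d = −0.5·ln(0.857143) − 0.25·ln(0.942858) = −0.5·(-0.154151) − 0.25·(-0.058840) = 0.0918.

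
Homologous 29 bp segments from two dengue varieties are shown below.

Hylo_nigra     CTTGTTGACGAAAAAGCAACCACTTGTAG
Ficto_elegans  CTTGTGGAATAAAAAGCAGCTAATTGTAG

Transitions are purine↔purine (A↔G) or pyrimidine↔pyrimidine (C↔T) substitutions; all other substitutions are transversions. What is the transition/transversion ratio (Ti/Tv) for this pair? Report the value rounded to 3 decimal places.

The sequences differ at positions 6 (T/G, transversion), 9 (C/A, transversion), 10 (G/T, transversion), 19 (A/G, transition), 21 (C/T, transition), 23 (C/A, transversion).
Of the 6 differences, 2 transitions and 4 transversions, so Ti/Tv = 2/4 = 0.500.

0.500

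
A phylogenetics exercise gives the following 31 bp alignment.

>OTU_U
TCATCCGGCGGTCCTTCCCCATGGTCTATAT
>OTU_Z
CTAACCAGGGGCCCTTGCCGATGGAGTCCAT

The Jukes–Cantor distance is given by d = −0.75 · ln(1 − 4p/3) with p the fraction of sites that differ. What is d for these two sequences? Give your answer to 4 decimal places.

0.5445

Differing sites — 1:T/C; 2:C/T; 4:T/A; 7:G/A; 9:C/G; 12:T/C; 17:C/G; 20:C/G; 25:T/A; 26:C/G; 28:A/C; 29:T/C.
p = 12/31 = 0.387097.
d = −0.75 · ln(1 − (4/3)·0.387097) = −0.75 · ln(0.483871) = −0.75 · (-0.725937) = 0.5445.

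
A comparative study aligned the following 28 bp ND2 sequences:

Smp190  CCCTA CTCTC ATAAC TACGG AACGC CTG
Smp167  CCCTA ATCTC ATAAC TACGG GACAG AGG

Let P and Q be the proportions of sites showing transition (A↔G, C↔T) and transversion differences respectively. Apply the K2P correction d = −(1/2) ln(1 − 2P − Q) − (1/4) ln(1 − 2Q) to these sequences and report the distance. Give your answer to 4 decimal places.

0.2524

Mismatches occur at site 6 (C→A, transversion), site 21 (A→G, transition), site 24 (G→A, transition), site 25 (C→G, transversion), site 26 (C→A, transversion), site 27 (T→G, transversion).
Of the 6 differences, 2 transitions and 4 transversions over 28 sites: P = 2/28 = 0.071429, Q = 4/28 = 0.142857.
d = −0.5·ln(0.714285) − 0.25·ln(0.714286) = −0.5·(-0.336473) − 0.25·(-0.336472) = 0.2524.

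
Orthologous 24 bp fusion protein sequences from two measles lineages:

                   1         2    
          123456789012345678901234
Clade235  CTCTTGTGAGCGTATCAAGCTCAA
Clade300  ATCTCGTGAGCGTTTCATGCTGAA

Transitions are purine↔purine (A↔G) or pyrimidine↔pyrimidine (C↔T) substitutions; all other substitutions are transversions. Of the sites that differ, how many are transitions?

1

Differing sites — 1:C/A (Tv); 5:T/C (Ti); 14:A/T (Tv); 18:A/T (Tv); 22:C/G (Tv).
Of the 5 differences, 1 transition and 4 transversions, so the answer is 1.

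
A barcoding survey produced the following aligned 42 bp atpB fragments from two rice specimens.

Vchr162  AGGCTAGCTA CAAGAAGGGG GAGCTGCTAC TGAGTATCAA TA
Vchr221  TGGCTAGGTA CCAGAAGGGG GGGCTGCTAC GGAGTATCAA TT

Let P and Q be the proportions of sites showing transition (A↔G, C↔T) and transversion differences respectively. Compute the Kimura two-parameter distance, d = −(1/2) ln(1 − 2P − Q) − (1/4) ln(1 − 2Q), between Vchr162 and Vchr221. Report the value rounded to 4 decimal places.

Differing sites — 1:A/T (Tv); 8:C/G (Tv); 12:A/C (Tv); 22:A/G (Ti); 31:T/G (Tv); 42:A/T (Tv).
Of the 6 differences, 1 transition and 5 transversions over 42 sites: P = 1/42 = 0.023810, Q = 5/42 = 0.119048.
d = −0.5·ln(0.833332) − 0.25·ln(0.761904) = −0.5·(-0.182323) − 0.25·(-0.271935) = 0.1591.

0.1591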